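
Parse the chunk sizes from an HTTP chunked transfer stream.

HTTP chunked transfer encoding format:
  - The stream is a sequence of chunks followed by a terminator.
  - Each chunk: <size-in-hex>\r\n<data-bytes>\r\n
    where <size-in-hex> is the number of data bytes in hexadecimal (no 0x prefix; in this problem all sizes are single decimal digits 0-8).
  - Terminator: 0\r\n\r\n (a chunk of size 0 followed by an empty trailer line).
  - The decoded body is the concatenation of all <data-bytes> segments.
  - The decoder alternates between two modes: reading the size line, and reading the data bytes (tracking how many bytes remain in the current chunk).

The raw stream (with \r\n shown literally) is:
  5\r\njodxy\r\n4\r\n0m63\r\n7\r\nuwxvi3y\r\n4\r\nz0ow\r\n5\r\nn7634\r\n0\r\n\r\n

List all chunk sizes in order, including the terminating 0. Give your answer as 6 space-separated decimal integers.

Chunk 1: stream[0..1]='5' size=0x5=5, data at stream[3..8]='jodxy' -> body[0..5], body so far='jodxy'
Chunk 2: stream[10..11]='4' size=0x4=4, data at stream[13..17]='0m63' -> body[5..9], body so far='jodxy0m63'
Chunk 3: stream[19..20]='7' size=0x7=7, data at stream[22..29]='uwxvi3y' -> body[9..16], body so far='jodxy0m63uwxvi3y'
Chunk 4: stream[31..32]='4' size=0x4=4, data at stream[34..38]='z0ow' -> body[16..20], body so far='jodxy0m63uwxvi3yz0ow'
Chunk 5: stream[40..41]='5' size=0x5=5, data at stream[43..48]='n7634' -> body[20..25], body so far='jodxy0m63uwxvi3yz0own7634'
Chunk 6: stream[50..51]='0' size=0 (terminator). Final body='jodxy0m63uwxvi3yz0own7634' (25 bytes)

Answer: 5 4 7 4 5 0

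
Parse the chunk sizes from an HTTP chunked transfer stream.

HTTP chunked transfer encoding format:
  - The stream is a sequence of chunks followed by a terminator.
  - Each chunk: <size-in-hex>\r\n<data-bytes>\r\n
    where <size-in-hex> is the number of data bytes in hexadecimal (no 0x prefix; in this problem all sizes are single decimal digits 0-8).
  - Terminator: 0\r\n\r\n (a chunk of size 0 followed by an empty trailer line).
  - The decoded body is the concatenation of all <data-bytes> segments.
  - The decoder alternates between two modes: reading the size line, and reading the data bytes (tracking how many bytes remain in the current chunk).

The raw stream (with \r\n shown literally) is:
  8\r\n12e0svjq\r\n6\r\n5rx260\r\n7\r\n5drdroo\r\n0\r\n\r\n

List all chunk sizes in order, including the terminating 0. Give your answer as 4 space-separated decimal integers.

Chunk 1: stream[0..1]='8' size=0x8=8, data at stream[3..11]='12e0svjq' -> body[0..8], body so far='12e0svjq'
Chunk 2: stream[13..14]='6' size=0x6=6, data at stream[16..22]='5rx260' -> body[8..14], body so far='12e0svjq5rx260'
Chunk 3: stream[24..25]='7' size=0x7=7, data at stream[27..34]='5drdroo' -> body[14..21], body so far='12e0svjq5rx2605drdroo'
Chunk 4: stream[36..37]='0' size=0 (terminator). Final body='12e0svjq5rx2605drdroo' (21 bytes)

Answer: 8 6 7 0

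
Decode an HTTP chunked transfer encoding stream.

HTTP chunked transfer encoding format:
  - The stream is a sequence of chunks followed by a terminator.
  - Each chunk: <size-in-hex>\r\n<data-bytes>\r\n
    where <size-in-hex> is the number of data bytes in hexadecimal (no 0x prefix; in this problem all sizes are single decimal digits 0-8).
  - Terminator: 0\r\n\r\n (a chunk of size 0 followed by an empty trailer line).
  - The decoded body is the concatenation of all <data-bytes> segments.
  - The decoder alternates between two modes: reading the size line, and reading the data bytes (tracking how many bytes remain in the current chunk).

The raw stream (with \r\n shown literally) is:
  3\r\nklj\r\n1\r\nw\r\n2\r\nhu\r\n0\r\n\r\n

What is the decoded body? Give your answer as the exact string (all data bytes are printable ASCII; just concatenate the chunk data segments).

Answer: kljwhu

Derivation:
Chunk 1: stream[0..1]='3' size=0x3=3, data at stream[3..6]='klj' -> body[0..3], body so far='klj'
Chunk 2: stream[8..9]='1' size=0x1=1, data at stream[11..12]='w' -> body[3..4], body so far='kljw'
Chunk 3: stream[14..15]='2' size=0x2=2, data at stream[17..19]='hu' -> body[4..6], body so far='kljwhu'
Chunk 4: stream[21..22]='0' size=0 (terminator). Final body='kljwhu' (6 bytes)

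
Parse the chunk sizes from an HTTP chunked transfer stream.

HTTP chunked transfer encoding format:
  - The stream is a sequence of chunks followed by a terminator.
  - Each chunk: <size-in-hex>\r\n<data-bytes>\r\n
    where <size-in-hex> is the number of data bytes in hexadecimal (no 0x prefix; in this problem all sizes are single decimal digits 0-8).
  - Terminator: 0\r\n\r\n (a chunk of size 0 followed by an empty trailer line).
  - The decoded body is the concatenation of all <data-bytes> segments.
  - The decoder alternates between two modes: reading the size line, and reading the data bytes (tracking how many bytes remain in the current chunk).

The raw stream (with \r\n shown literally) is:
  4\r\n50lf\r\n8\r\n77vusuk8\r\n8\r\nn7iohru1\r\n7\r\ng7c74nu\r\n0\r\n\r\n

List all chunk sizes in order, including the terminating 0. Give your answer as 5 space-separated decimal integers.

Answer: 4 8 8 7 0

Derivation:
Chunk 1: stream[0..1]='4' size=0x4=4, data at stream[3..7]='50lf' -> body[0..4], body so far='50lf'
Chunk 2: stream[9..10]='8' size=0x8=8, data at stream[12..20]='77vusuk8' -> body[4..12], body so far='50lf77vusuk8'
Chunk 3: stream[22..23]='8' size=0x8=8, data at stream[25..33]='n7iohru1' -> body[12..20], body so far='50lf77vusuk8n7iohru1'
Chunk 4: stream[35..36]='7' size=0x7=7, data at stream[38..45]='g7c74nu' -> body[20..27], body so far='50lf77vusuk8n7iohru1g7c74nu'
Chunk 5: stream[47..48]='0' size=0 (terminator). Final body='50lf77vusuk8n7iohru1g7c74nu' (27 bytes)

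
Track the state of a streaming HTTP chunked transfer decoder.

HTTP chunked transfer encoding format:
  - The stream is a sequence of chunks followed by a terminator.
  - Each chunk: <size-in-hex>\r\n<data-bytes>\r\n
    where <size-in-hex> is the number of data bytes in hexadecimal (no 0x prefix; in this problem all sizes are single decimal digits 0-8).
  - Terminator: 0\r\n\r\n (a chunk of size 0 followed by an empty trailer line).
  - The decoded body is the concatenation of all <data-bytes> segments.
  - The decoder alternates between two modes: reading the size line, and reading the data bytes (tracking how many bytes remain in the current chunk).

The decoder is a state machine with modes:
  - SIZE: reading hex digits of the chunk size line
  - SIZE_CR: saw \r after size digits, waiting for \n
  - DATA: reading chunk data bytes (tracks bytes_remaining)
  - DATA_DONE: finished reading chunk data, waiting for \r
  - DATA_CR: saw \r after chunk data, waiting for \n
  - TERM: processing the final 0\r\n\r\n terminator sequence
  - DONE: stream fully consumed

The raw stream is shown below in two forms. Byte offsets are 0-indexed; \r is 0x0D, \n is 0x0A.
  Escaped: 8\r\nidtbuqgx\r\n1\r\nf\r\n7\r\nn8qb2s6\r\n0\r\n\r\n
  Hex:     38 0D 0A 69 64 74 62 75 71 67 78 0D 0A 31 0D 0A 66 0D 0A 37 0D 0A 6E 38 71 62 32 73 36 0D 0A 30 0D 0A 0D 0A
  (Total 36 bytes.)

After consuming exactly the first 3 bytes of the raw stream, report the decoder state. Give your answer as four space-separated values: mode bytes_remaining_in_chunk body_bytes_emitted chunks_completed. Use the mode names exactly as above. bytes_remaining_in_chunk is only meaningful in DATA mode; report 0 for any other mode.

Answer: DATA 8 0 0

Derivation:
Byte 0 = '8': mode=SIZE remaining=0 emitted=0 chunks_done=0
Byte 1 = 0x0D: mode=SIZE_CR remaining=0 emitted=0 chunks_done=0
Byte 2 = 0x0A: mode=DATA remaining=8 emitted=0 chunks_done=0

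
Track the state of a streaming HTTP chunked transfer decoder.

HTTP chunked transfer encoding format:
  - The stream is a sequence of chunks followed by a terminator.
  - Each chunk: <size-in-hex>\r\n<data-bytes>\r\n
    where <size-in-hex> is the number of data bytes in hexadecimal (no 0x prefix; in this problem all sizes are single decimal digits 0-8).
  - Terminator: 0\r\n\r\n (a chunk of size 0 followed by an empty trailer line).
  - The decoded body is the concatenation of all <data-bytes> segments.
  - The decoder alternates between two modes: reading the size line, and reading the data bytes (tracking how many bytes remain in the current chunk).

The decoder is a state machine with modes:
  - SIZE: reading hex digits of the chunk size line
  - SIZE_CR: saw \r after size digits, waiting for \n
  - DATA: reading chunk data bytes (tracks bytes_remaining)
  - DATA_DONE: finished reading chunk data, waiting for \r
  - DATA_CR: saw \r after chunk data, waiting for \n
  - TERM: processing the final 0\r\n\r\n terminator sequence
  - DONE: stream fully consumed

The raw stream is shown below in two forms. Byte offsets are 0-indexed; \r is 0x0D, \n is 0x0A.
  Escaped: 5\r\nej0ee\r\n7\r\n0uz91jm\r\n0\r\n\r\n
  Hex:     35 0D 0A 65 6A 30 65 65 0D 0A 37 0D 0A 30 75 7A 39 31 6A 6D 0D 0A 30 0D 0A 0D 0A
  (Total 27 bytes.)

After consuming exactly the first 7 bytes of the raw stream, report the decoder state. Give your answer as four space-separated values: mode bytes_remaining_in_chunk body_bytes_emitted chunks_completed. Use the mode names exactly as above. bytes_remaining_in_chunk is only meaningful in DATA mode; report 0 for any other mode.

Answer: DATA 1 4 0

Derivation:
Byte 0 = '5': mode=SIZE remaining=0 emitted=0 chunks_done=0
Byte 1 = 0x0D: mode=SIZE_CR remaining=0 emitted=0 chunks_done=0
Byte 2 = 0x0A: mode=DATA remaining=5 emitted=0 chunks_done=0
Byte 3 = 'e': mode=DATA remaining=4 emitted=1 chunks_done=0
Byte 4 = 'j': mode=DATA remaining=3 emitted=2 chunks_done=0
Byte 5 = '0': mode=DATA remaining=2 emitted=3 chunks_done=0
Byte 6 = 'e': mode=DATA remaining=1 emitted=4 chunks_done=0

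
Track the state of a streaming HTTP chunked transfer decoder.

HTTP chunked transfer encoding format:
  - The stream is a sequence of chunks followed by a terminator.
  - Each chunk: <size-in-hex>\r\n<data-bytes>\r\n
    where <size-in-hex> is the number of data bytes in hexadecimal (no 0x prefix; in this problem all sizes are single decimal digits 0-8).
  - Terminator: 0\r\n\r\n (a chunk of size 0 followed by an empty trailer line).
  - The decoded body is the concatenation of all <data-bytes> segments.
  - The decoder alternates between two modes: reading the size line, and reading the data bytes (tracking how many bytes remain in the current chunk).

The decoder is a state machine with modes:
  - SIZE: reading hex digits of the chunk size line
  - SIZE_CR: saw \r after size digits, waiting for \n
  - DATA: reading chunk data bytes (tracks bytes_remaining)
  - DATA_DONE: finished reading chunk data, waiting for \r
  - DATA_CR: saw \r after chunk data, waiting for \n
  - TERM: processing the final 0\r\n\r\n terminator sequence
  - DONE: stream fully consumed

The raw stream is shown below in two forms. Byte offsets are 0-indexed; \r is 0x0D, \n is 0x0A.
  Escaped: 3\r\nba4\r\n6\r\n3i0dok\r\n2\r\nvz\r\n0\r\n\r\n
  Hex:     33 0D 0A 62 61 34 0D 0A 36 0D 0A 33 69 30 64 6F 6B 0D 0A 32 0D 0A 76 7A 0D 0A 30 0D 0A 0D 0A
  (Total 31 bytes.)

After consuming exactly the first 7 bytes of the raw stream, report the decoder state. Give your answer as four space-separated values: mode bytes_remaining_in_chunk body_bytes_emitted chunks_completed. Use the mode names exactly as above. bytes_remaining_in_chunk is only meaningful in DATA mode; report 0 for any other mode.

Answer: DATA_CR 0 3 0

Derivation:
Byte 0 = '3': mode=SIZE remaining=0 emitted=0 chunks_done=0
Byte 1 = 0x0D: mode=SIZE_CR remaining=0 emitted=0 chunks_done=0
Byte 2 = 0x0A: mode=DATA remaining=3 emitted=0 chunks_done=0
Byte 3 = 'b': mode=DATA remaining=2 emitted=1 chunks_done=0
Byte 4 = 'a': mode=DATA remaining=1 emitted=2 chunks_done=0
Byte 5 = '4': mode=DATA_DONE remaining=0 emitted=3 chunks_done=0
Byte 6 = 0x0D: mode=DATA_CR remaining=0 emitted=3 chunks_done=0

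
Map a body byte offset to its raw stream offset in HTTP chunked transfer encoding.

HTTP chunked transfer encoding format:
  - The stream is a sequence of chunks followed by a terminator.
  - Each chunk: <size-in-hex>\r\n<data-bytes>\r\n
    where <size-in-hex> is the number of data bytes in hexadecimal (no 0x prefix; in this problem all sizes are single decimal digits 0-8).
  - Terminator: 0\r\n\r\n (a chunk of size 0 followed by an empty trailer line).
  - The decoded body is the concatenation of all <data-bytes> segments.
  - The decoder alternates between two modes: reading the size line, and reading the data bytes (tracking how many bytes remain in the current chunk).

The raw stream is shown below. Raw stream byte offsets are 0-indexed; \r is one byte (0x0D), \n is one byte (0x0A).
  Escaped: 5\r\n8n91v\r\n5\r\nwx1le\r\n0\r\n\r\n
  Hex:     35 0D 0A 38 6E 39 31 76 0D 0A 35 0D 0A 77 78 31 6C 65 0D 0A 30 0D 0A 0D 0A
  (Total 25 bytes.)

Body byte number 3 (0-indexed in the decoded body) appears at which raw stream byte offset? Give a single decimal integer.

Answer: 6

Derivation:
Chunk 1: stream[0..1]='5' size=0x5=5, data at stream[3..8]='8n91v' -> body[0..5], body so far='8n91v'
Chunk 2: stream[10..11]='5' size=0x5=5, data at stream[13..18]='wx1le' -> body[5..10], body so far='8n91vwx1le'
Chunk 3: stream[20..21]='0' size=0 (terminator). Final body='8n91vwx1le' (10 bytes)
Body byte 3 at stream offset 6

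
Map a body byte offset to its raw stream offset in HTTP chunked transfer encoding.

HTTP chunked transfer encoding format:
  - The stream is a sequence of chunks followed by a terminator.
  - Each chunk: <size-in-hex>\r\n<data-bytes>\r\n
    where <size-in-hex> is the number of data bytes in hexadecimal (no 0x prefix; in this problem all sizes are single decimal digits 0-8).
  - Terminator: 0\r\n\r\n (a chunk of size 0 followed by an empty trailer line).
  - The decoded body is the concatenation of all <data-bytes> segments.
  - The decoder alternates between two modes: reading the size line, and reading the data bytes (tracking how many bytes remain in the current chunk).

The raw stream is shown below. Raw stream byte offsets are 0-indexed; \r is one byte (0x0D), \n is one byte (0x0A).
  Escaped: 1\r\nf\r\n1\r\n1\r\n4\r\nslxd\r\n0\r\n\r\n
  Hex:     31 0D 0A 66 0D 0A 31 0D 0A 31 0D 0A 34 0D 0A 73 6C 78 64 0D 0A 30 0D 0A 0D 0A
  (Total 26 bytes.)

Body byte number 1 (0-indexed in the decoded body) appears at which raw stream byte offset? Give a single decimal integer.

Answer: 9

Derivation:
Chunk 1: stream[0..1]='1' size=0x1=1, data at stream[3..4]='f' -> body[0..1], body so far='f'
Chunk 2: stream[6..7]='1' size=0x1=1, data at stream[9..10]='1' -> body[1..2], body so far='f1'
Chunk 3: stream[12..13]='4' size=0x4=4, data at stream[15..19]='slxd' -> body[2..6], body so far='f1slxd'
Chunk 4: stream[21..22]='0' size=0 (terminator). Final body='f1slxd' (6 bytes)
Body byte 1 at stream offset 9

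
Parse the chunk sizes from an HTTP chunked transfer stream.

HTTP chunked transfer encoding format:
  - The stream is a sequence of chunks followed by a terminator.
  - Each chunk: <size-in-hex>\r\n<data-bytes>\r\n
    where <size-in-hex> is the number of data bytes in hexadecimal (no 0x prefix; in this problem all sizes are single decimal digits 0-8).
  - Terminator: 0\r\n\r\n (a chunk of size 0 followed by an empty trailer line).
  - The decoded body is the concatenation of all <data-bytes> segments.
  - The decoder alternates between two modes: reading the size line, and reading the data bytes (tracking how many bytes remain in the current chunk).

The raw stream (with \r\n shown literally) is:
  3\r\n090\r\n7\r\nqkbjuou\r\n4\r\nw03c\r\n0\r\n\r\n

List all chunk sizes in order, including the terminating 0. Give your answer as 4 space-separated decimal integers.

Chunk 1: stream[0..1]='3' size=0x3=3, data at stream[3..6]='090' -> body[0..3], body so far='090'
Chunk 2: stream[8..9]='7' size=0x7=7, data at stream[11..18]='qkbjuou' -> body[3..10], body so far='090qkbjuou'
Chunk 3: stream[20..21]='4' size=0x4=4, data at stream[23..27]='w03c' -> body[10..14], body so far='090qkbjuouw03c'
Chunk 4: stream[29..30]='0' size=0 (terminator). Final body='090qkbjuouw03c' (14 bytes)

Answer: 3 7 4 0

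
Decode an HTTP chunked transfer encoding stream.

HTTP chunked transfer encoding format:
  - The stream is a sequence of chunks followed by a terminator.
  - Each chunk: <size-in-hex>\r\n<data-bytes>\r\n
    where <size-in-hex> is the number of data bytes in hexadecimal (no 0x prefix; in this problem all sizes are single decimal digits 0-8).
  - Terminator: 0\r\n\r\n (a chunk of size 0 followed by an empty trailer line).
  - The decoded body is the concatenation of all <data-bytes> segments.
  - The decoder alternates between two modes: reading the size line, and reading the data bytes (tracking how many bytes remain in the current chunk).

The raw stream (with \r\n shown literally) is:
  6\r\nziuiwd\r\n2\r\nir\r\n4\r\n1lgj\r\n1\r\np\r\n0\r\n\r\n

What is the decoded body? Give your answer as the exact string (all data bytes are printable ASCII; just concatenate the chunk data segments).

Chunk 1: stream[0..1]='6' size=0x6=6, data at stream[3..9]='ziuiwd' -> body[0..6], body so far='ziuiwd'
Chunk 2: stream[11..12]='2' size=0x2=2, data at stream[14..16]='ir' -> body[6..8], body so far='ziuiwdir'
Chunk 3: stream[18..19]='4' size=0x4=4, data at stream[21..25]='1lgj' -> body[8..12], body so far='ziuiwdir1lgj'
Chunk 4: stream[27..28]='1' size=0x1=1, data at stream[30..31]='p' -> body[12..13], body so far='ziuiwdir1lgjp'
Chunk 5: stream[33..34]='0' size=0 (terminator). Final body='ziuiwdir1lgjp' (13 bytes)

Answer: ziuiwdir1lgjp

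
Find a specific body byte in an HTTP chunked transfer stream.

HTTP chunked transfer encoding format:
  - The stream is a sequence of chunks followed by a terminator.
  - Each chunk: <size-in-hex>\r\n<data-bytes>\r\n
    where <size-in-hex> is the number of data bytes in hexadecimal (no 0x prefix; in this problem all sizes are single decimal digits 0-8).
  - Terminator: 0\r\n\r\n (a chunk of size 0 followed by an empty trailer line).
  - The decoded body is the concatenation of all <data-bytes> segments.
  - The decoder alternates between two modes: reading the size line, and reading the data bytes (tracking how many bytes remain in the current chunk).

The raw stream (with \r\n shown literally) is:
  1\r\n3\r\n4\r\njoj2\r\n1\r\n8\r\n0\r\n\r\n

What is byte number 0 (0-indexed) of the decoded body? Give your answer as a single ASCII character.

Answer: 3

Derivation:
Chunk 1: stream[0..1]='1' size=0x1=1, data at stream[3..4]='3' -> body[0..1], body so far='3'
Chunk 2: stream[6..7]='4' size=0x4=4, data at stream[9..13]='joj2' -> body[1..5], body so far='3joj2'
Chunk 3: stream[15..16]='1' size=0x1=1, data at stream[18..19]='8' -> body[5..6], body so far='3joj28'
Chunk 4: stream[21..22]='0' size=0 (terminator). Final body='3joj28' (6 bytes)
Body byte 0 = '3'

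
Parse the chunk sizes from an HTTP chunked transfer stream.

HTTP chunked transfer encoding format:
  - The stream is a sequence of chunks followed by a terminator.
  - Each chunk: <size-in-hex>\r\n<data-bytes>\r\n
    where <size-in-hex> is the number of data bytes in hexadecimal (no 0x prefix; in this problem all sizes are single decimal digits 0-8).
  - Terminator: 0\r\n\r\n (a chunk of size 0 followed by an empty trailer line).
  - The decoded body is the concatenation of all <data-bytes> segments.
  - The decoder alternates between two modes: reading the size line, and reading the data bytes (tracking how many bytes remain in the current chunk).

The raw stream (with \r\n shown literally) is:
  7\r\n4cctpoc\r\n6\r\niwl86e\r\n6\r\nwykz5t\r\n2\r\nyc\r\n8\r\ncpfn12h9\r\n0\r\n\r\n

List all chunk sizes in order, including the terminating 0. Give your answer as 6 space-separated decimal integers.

Answer: 7 6 6 2 8 0

Derivation:
Chunk 1: stream[0..1]='7' size=0x7=7, data at stream[3..10]='4cctpoc' -> body[0..7], body so far='4cctpoc'
Chunk 2: stream[12..13]='6' size=0x6=6, data at stream[15..21]='iwl86e' -> body[7..13], body so far='4cctpociwl86e'
Chunk 3: stream[23..24]='6' size=0x6=6, data at stream[26..32]='wykz5t' -> body[13..19], body so far='4cctpociwl86ewykz5t'
Chunk 4: stream[34..35]='2' size=0x2=2, data at stream[37..39]='yc' -> body[19..21], body so far='4cctpociwl86ewykz5tyc'
Chunk 5: stream[41..42]='8' size=0x8=8, data at stream[44..52]='cpfn12h9' -> body[21..29], body so far='4cctpociwl86ewykz5tyccpfn12h9'
Chunk 6: stream[54..55]='0' size=0 (terminator). Final body='4cctpociwl86ewykz5tyccpfn12h9' (29 bytes)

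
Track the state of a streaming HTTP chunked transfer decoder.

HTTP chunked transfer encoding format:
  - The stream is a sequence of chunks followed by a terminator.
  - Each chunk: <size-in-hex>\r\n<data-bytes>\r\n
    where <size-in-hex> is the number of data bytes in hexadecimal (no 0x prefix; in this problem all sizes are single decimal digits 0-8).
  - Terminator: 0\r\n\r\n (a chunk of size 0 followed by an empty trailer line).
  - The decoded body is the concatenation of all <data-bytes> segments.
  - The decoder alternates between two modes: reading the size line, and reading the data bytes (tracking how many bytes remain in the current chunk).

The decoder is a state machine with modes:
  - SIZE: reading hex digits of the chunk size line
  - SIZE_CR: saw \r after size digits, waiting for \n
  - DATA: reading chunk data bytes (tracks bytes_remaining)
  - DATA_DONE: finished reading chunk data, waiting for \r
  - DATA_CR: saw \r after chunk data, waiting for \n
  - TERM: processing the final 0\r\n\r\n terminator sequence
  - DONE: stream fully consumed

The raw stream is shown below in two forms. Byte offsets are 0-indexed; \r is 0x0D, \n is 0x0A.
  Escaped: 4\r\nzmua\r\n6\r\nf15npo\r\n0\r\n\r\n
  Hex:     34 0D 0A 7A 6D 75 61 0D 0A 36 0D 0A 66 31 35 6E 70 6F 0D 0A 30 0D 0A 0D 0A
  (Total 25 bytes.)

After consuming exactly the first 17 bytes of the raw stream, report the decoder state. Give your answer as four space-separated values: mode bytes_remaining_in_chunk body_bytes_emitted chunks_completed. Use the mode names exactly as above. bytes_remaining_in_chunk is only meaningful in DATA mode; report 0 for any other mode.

Answer: DATA 1 9 1

Derivation:
Byte 0 = '4': mode=SIZE remaining=0 emitted=0 chunks_done=0
Byte 1 = 0x0D: mode=SIZE_CR remaining=0 emitted=0 chunks_done=0
Byte 2 = 0x0A: mode=DATA remaining=4 emitted=0 chunks_done=0
Byte 3 = 'z': mode=DATA remaining=3 emitted=1 chunks_done=0
Byte 4 = 'm': mode=DATA remaining=2 emitted=2 chunks_done=0
Byte 5 = 'u': mode=DATA remaining=1 emitted=3 chunks_done=0
Byte 6 = 'a': mode=DATA_DONE remaining=0 emitted=4 chunks_done=0
Byte 7 = 0x0D: mode=DATA_CR remaining=0 emitted=4 chunks_done=0
Byte 8 = 0x0A: mode=SIZE remaining=0 emitted=4 chunks_done=1
Byte 9 = '6': mode=SIZE remaining=0 emitted=4 chunks_done=1
Byte 10 = 0x0D: mode=SIZE_CR remaining=0 emitted=4 chunks_done=1
Byte 11 = 0x0A: mode=DATA remaining=6 emitted=4 chunks_done=1
Byte 12 = 'f': mode=DATA remaining=5 emitted=5 chunks_done=1
Byte 13 = '1': mode=DATA remaining=4 emitted=6 chunks_done=1
Byte 14 = '5': mode=DATA remaining=3 emitted=7 chunks_done=1
Byte 15 = 'n': mode=DATA remaining=2 emitted=8 chunks_done=1
Byte 16 = 'p': mode=DATA remaining=1 emitted=9 chunks_done=1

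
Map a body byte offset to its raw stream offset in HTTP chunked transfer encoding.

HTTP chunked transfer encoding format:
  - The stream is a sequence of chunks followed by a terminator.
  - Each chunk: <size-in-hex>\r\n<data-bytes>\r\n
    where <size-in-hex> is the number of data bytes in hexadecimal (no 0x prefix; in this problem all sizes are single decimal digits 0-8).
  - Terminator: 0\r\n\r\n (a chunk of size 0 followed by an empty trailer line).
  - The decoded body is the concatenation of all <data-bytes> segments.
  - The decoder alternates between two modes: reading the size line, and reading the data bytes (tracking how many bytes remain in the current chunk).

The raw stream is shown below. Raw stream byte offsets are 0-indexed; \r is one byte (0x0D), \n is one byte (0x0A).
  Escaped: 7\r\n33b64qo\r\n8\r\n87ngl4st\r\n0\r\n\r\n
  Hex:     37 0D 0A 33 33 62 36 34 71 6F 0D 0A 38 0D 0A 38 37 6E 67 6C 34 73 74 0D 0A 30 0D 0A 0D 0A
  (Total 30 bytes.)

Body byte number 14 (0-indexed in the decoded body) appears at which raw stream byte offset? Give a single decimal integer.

Answer: 22

Derivation:
Chunk 1: stream[0..1]='7' size=0x7=7, data at stream[3..10]='33b64qo' -> body[0..7], body so far='33b64qo'
Chunk 2: stream[12..13]='8' size=0x8=8, data at stream[15..23]='87ngl4st' -> body[7..15], body so far='33b64qo87ngl4st'
Chunk 3: stream[25..26]='0' size=0 (terminator). Final body='33b64qo87ngl4st' (15 bytes)
Body byte 14 at stream offset 22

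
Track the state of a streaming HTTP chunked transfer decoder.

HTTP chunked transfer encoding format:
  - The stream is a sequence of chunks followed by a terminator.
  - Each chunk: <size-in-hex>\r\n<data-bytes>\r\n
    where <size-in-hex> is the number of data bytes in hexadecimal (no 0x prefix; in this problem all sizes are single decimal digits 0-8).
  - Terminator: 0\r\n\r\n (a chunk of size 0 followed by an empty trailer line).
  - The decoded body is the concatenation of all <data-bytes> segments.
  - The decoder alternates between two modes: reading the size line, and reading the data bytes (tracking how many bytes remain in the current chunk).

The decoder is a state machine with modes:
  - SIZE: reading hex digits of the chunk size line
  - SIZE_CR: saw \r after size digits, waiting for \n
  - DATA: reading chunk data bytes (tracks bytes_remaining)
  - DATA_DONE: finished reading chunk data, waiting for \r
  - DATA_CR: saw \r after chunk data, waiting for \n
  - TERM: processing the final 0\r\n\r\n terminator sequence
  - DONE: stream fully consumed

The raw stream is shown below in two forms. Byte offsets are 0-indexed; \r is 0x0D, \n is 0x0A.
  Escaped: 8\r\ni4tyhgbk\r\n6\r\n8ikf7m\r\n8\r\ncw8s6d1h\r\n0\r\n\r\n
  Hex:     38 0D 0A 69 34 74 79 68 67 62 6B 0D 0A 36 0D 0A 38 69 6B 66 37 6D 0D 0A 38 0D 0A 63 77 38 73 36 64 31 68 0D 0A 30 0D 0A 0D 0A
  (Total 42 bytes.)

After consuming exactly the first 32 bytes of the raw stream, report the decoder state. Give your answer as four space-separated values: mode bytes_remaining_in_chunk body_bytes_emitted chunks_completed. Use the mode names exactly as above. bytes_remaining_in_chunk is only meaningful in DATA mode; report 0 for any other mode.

Answer: DATA 3 19 2

Derivation:
Byte 0 = '8': mode=SIZE remaining=0 emitted=0 chunks_done=0
Byte 1 = 0x0D: mode=SIZE_CR remaining=0 emitted=0 chunks_done=0
Byte 2 = 0x0A: mode=DATA remaining=8 emitted=0 chunks_done=0
Byte 3 = 'i': mode=DATA remaining=7 emitted=1 chunks_done=0
Byte 4 = '4': mode=DATA remaining=6 emitted=2 chunks_done=0
Byte 5 = 't': mode=DATA remaining=5 emitted=3 chunks_done=0
Byte 6 = 'y': mode=DATA remaining=4 emitted=4 chunks_done=0
Byte 7 = 'h': mode=DATA remaining=3 emitted=5 chunks_done=0
Byte 8 = 'g': mode=DATA remaining=2 emitted=6 chunks_done=0
Byte 9 = 'b': mode=DATA remaining=1 emitted=7 chunks_done=0
Byte 10 = 'k': mode=DATA_DONE remaining=0 emitted=8 chunks_done=0
Byte 11 = 0x0D: mode=DATA_CR remaining=0 emitted=8 chunks_done=0
Byte 12 = 0x0A: mode=SIZE remaining=0 emitted=8 chunks_done=1
Byte 13 = '6': mode=SIZE remaining=0 emitted=8 chunks_done=1
Byte 14 = 0x0D: mode=SIZE_CR remaining=0 emitted=8 chunks_done=1
Byte 15 = 0x0A: mode=DATA remaining=6 emitted=8 chunks_done=1
Byte 16 = '8': mode=DATA remaining=5 emitted=9 chunks_done=1
Byte 17 = 'i': mode=DATA remaining=4 emitted=10 chunks_done=1
Byte 18 = 'k': mode=DATA remaining=3 emitted=11 chunks_done=1
Byte 19 = 'f': mode=DATA remaining=2 emitted=12 chunks_done=1
Byte 20 = '7': mode=DATA remaining=1 emitted=13 chunks_done=1
Byte 21 = 'm': mode=DATA_DONE remaining=0 emitted=14 chunks_done=1
Byte 22 = 0x0D: mode=DATA_CR remaining=0 emitted=14 chunks_done=1
Byte 23 = 0x0A: mode=SIZE remaining=0 emitted=14 chunks_done=2
Byte 24 = '8': mode=SIZE remaining=0 emitted=14 chunks_done=2
Byte 25 = 0x0D: mode=SIZE_CR remaining=0 emitted=14 chunks_done=2
Byte 26 = 0x0A: mode=DATA remaining=8 emitted=14 chunks_done=2
Byte 27 = 'c': mode=DATA remaining=7 emitted=15 chunks_done=2
Byte 28 = 'w': mode=DATA remaining=6 emitted=16 chunks_done=2
Byte 29 = '8': mode=DATA remaining=5 emitted=17 chunks_done=2
Byte 30 = 's': mode=DATA remaining=4 emitted=18 chunks_done=2
Byte 31 = '6': mode=DATA remaining=3 emitted=19 chunks_done=2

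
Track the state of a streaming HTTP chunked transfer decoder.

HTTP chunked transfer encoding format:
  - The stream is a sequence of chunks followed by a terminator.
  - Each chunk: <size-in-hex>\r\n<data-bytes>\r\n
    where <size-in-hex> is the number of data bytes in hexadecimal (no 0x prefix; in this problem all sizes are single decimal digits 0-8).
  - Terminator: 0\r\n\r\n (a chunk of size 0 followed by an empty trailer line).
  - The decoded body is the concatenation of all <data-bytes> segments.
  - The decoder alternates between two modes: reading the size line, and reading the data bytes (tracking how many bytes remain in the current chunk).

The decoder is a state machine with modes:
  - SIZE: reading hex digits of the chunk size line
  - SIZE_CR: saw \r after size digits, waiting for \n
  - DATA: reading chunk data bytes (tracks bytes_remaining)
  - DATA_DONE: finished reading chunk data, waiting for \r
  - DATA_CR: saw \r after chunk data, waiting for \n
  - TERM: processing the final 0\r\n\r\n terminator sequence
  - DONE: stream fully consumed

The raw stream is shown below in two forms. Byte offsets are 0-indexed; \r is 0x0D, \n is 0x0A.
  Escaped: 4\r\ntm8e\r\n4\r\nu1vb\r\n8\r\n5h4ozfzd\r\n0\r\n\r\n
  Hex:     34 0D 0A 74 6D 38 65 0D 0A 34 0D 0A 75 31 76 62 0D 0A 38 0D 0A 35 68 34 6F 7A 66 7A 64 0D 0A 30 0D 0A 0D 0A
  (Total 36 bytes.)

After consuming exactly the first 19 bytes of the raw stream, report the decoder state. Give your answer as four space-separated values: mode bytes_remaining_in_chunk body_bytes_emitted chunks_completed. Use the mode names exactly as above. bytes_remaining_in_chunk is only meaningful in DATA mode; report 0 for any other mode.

Answer: SIZE 0 8 2

Derivation:
Byte 0 = '4': mode=SIZE remaining=0 emitted=0 chunks_done=0
Byte 1 = 0x0D: mode=SIZE_CR remaining=0 emitted=0 chunks_done=0
Byte 2 = 0x0A: mode=DATA remaining=4 emitted=0 chunks_done=0
Byte 3 = 't': mode=DATA remaining=3 emitted=1 chunks_done=0
Byte 4 = 'm': mode=DATA remaining=2 emitted=2 chunks_done=0
Byte 5 = '8': mode=DATA remaining=1 emitted=3 chunks_done=0
Byte 6 = 'e': mode=DATA_DONE remaining=0 emitted=4 chunks_done=0
Byte 7 = 0x0D: mode=DATA_CR remaining=0 emitted=4 chunks_done=0
Byte 8 = 0x0A: mode=SIZE remaining=0 emitted=4 chunks_done=1
Byte 9 = '4': mode=SIZE remaining=0 emitted=4 chunks_done=1
Byte 10 = 0x0D: mode=SIZE_CR remaining=0 emitted=4 chunks_done=1
Byte 11 = 0x0A: mode=DATA remaining=4 emitted=4 chunks_done=1
Byte 12 = 'u': mode=DATA remaining=3 emitted=5 chunks_done=1
Byte 13 = '1': mode=DATA remaining=2 emitted=6 chunks_done=1
Byte 14 = 'v': mode=DATA remaining=1 emitted=7 chunks_done=1
Byte 15 = 'b': mode=DATA_DONE remaining=0 emitted=8 chunks_done=1
Byte 16 = 0x0D: mode=DATA_CR remaining=0 emitted=8 chunks_done=1
Byte 17 = 0x0A: mode=SIZE remaining=0 emitted=8 chunks_done=2
Byte 18 = '8': mode=SIZE remaining=0 emitted=8 chunks_done=2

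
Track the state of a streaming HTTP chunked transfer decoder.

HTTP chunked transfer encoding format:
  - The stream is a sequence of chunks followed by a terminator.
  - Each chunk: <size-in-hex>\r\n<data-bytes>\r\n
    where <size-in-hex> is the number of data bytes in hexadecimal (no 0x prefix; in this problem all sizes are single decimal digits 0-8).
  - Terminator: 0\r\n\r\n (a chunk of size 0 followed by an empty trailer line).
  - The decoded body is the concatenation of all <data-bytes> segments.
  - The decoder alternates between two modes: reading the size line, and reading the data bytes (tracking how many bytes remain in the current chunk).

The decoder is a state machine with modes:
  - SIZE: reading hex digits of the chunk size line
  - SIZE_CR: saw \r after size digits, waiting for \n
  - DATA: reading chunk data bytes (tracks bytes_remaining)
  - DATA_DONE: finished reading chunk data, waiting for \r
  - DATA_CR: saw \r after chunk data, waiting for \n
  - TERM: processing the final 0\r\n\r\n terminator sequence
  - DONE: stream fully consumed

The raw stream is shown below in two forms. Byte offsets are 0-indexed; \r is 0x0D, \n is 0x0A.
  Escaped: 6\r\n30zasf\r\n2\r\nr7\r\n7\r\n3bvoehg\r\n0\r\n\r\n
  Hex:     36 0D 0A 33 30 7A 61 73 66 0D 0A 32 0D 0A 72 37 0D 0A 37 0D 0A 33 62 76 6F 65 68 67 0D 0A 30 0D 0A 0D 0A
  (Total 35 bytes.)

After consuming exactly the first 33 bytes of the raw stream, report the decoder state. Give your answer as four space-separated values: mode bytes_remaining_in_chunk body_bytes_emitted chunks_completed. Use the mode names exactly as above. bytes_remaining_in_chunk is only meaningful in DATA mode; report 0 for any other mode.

Byte 0 = '6': mode=SIZE remaining=0 emitted=0 chunks_done=0
Byte 1 = 0x0D: mode=SIZE_CR remaining=0 emitted=0 chunks_done=0
Byte 2 = 0x0A: mode=DATA remaining=6 emitted=0 chunks_done=0
Byte 3 = '3': mode=DATA remaining=5 emitted=1 chunks_done=0
Byte 4 = '0': mode=DATA remaining=4 emitted=2 chunks_done=0
Byte 5 = 'z': mode=DATA remaining=3 emitted=3 chunks_done=0
Byte 6 = 'a': mode=DATA remaining=2 emitted=4 chunks_done=0
Byte 7 = 's': mode=DATA remaining=1 emitted=5 chunks_done=0
Byte 8 = 'f': mode=DATA_DONE remaining=0 emitted=6 chunks_done=0
Byte 9 = 0x0D: mode=DATA_CR remaining=0 emitted=6 chunks_done=0
Byte 10 = 0x0A: mode=SIZE remaining=0 emitted=6 chunks_done=1
Byte 11 = '2': mode=SIZE remaining=0 emitted=6 chunks_done=1
Byte 12 = 0x0D: mode=SIZE_CR remaining=0 emitted=6 chunks_done=1
Byte 13 = 0x0A: mode=DATA remaining=2 emitted=6 chunks_done=1
Byte 14 = 'r': mode=DATA remaining=1 emitted=7 chunks_done=1
Byte 15 = '7': mode=DATA_DONE remaining=0 emitted=8 chunks_done=1
Byte 16 = 0x0D: mode=DATA_CR remaining=0 emitted=8 chunks_done=1
Byte 17 = 0x0A: mode=SIZE remaining=0 emitted=8 chunks_done=2
Byte 18 = '7': mode=SIZE remaining=0 emitted=8 chunks_done=2
Byte 19 = 0x0D: mode=SIZE_CR remaining=0 emitted=8 chunks_done=2
Byte 20 = 0x0A: mode=DATA remaining=7 emitted=8 chunks_done=2
Byte 21 = '3': mode=DATA remaining=6 emitted=9 chunks_done=2
Byte 22 = 'b': mode=DATA remaining=5 emitted=10 chunks_done=2
Byte 23 = 'v': mode=DATA remaining=4 emitted=11 chunks_done=2
Byte 24 = 'o': mode=DATA remaining=3 emitted=12 chunks_done=2
Byte 25 = 'e': mode=DATA remaining=2 emitted=13 chunks_done=2
Byte 26 = 'h': mode=DATA remaining=1 emitted=14 chunks_done=2
Byte 27 = 'g': mode=DATA_DONE remaining=0 emitted=15 chunks_done=2
Byte 28 = 0x0D: mode=DATA_CR remaining=0 emitted=15 chunks_done=2
Byte 29 = 0x0A: mode=SIZE remaining=0 emitted=15 chunks_done=3
Byte 30 = '0': mode=SIZE remaining=0 emitted=15 chunks_done=3
Byte 31 = 0x0D: mode=SIZE_CR remaining=0 emitted=15 chunks_done=3
Byte 32 = 0x0A: mode=TERM remaining=0 emitted=15 chunks_done=3

Answer: TERM 0 15 3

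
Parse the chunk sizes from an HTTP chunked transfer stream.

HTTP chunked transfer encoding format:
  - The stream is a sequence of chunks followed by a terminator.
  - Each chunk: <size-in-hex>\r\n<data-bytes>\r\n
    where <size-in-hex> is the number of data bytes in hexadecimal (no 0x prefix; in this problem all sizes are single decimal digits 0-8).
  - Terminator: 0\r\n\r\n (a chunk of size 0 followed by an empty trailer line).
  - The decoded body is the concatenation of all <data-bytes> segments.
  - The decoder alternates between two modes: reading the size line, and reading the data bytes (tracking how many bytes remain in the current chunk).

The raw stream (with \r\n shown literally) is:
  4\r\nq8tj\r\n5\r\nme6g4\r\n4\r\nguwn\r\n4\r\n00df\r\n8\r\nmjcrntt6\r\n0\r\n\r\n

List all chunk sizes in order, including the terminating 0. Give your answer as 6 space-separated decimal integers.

Chunk 1: stream[0..1]='4' size=0x4=4, data at stream[3..7]='q8tj' -> body[0..4], body so far='q8tj'
Chunk 2: stream[9..10]='5' size=0x5=5, data at stream[12..17]='me6g4' -> body[4..9], body so far='q8tjme6g4'
Chunk 3: stream[19..20]='4' size=0x4=4, data at stream[22..26]='guwn' -> body[9..13], body so far='q8tjme6g4guwn'
Chunk 4: stream[28..29]='4' size=0x4=4, data at stream[31..35]='00df' -> body[13..17], body so far='q8tjme6g4guwn00df'
Chunk 5: stream[37..38]='8' size=0x8=8, data at stream[40..48]='mjcrntt6' -> body[17..25], body so far='q8tjme6g4guwn00dfmjcrntt6'
Chunk 6: stream[50..51]='0' size=0 (terminator). Final body='q8tjme6g4guwn00dfmjcrntt6' (25 bytes)

Answer: 4 5 4 4 8 0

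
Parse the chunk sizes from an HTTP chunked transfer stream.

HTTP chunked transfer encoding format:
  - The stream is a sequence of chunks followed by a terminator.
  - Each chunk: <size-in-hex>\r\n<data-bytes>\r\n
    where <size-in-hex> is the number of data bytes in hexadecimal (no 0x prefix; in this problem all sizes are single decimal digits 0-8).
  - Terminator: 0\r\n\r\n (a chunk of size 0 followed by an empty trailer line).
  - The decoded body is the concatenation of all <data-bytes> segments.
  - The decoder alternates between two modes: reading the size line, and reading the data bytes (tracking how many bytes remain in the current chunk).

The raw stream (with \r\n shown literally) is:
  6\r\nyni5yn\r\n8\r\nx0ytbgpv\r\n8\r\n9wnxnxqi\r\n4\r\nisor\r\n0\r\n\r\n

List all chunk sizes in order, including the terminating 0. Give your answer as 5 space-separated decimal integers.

Answer: 6 8 8 4 0

Derivation:
Chunk 1: stream[0..1]='6' size=0x6=6, data at stream[3..9]='yni5yn' -> body[0..6], body so far='yni5yn'
Chunk 2: stream[11..12]='8' size=0x8=8, data at stream[14..22]='x0ytbgpv' -> body[6..14], body so far='yni5ynx0ytbgpv'
Chunk 3: stream[24..25]='8' size=0x8=8, data at stream[27..35]='9wnxnxqi' -> body[14..22], body so far='yni5ynx0ytbgpv9wnxnxqi'
Chunk 4: stream[37..38]='4' size=0x4=4, data at stream[40..44]='isor' -> body[22..26], body so far='yni5ynx0ytbgpv9wnxnxqiisor'
Chunk 5: stream[46..47]='0' size=0 (terminator). Final body='yni5ynx0ytbgpv9wnxnxqiisor' (26 bytes)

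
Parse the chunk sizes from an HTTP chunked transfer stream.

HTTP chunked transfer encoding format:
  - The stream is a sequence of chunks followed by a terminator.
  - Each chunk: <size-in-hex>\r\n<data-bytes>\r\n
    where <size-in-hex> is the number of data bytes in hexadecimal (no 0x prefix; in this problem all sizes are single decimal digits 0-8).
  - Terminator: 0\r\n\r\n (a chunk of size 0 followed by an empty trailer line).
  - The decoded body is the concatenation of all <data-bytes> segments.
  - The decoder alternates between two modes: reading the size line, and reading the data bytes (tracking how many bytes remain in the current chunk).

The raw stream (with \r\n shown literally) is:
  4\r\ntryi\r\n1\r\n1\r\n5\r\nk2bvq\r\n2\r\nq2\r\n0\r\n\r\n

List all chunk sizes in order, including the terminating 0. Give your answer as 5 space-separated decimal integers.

Answer: 4 1 5 2 0

Derivation:
Chunk 1: stream[0..1]='4' size=0x4=4, data at stream[3..7]='tryi' -> body[0..4], body so far='tryi'
Chunk 2: stream[9..10]='1' size=0x1=1, data at stream[12..13]='1' -> body[4..5], body so far='tryi1'
Chunk 3: stream[15..16]='5' size=0x5=5, data at stream[18..23]='k2bvq' -> body[5..10], body so far='tryi1k2bvq'
Chunk 4: stream[25..26]='2' size=0x2=2, data at stream[28..30]='q2' -> body[10..12], body so far='tryi1k2bvqq2'
Chunk 5: stream[32..33]='0' size=0 (terminator). Final body='tryi1k2bvqq2' (12 bytes)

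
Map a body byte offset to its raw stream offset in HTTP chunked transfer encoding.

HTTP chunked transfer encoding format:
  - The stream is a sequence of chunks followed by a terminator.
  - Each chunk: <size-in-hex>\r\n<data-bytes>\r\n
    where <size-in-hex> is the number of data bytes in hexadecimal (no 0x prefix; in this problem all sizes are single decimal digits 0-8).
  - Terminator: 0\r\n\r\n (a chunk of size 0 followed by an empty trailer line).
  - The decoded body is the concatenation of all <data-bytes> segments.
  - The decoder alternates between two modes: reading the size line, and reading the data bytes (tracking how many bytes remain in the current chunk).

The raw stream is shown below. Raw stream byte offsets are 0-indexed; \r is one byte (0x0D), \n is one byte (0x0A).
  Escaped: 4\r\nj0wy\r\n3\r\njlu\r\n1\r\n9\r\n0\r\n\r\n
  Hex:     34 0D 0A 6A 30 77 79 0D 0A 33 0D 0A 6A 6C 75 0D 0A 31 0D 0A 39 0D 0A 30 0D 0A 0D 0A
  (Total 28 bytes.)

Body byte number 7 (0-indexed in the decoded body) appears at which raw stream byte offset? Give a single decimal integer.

Chunk 1: stream[0..1]='4' size=0x4=4, data at stream[3..7]='j0wy' -> body[0..4], body so far='j0wy'
Chunk 2: stream[9..10]='3' size=0x3=3, data at stream[12..15]='jlu' -> body[4..7], body so far='j0wyjlu'
Chunk 3: stream[17..18]='1' size=0x1=1, data at stream[20..21]='9' -> body[7..8], body so far='j0wyjlu9'
Chunk 4: stream[23..24]='0' size=0 (terminator). Final body='j0wyjlu9' (8 bytes)
Body byte 7 at stream offset 20

Answer: 20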